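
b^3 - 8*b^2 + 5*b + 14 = (b - 7)*(b - 2)*(b + 1)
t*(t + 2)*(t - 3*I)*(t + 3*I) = t^4 + 2*t^3 + 9*t^2 + 18*t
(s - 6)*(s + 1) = s^2 - 5*s - 6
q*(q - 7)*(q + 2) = q^3 - 5*q^2 - 14*q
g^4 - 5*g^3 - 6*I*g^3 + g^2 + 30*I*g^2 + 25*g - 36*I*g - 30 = (g - 3)*(g - 2)*(g - 5*I)*(g - I)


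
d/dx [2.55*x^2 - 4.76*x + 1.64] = 5.1*x - 4.76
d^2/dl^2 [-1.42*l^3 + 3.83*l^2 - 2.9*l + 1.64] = 7.66 - 8.52*l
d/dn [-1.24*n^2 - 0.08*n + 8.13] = -2.48*n - 0.08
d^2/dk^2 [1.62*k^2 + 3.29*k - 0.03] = 3.24000000000000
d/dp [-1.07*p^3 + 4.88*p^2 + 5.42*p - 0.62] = -3.21*p^2 + 9.76*p + 5.42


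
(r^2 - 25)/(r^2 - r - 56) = (25 - r^2)/(-r^2 + r + 56)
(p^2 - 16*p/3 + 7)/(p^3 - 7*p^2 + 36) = (p - 7/3)/(p^2 - 4*p - 12)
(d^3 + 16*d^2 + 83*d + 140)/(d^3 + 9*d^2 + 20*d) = (d + 7)/d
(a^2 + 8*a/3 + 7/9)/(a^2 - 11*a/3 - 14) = (a + 1/3)/(a - 6)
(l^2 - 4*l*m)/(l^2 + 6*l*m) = (l - 4*m)/(l + 6*m)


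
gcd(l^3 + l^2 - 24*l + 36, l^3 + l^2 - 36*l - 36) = l + 6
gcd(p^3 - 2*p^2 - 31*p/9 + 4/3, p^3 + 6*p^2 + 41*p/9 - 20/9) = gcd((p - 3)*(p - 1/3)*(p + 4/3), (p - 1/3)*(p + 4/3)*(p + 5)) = p^2 + p - 4/9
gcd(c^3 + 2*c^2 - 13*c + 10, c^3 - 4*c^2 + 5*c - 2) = c^2 - 3*c + 2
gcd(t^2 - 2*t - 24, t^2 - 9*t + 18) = t - 6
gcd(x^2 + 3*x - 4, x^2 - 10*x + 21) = 1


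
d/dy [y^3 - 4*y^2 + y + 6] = 3*y^2 - 8*y + 1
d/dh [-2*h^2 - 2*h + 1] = -4*h - 2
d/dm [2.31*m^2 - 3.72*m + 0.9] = 4.62*m - 3.72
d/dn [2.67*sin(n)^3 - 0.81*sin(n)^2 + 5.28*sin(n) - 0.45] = (8.01*sin(n)^2 - 1.62*sin(n) + 5.28)*cos(n)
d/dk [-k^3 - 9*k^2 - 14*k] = -3*k^2 - 18*k - 14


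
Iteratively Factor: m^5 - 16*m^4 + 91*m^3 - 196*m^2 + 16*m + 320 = (m - 4)*(m^4 - 12*m^3 + 43*m^2 - 24*m - 80) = (m - 5)*(m - 4)*(m^3 - 7*m^2 + 8*m + 16) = (m - 5)*(m - 4)^2*(m^2 - 3*m - 4) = (m - 5)*(m - 4)^3*(m + 1)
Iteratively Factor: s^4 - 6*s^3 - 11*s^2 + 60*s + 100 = (s - 5)*(s^3 - s^2 - 16*s - 20) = (s - 5)*(s + 2)*(s^2 - 3*s - 10) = (s - 5)*(s + 2)^2*(s - 5)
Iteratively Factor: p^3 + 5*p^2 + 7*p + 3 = (p + 1)*(p^2 + 4*p + 3) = (p + 1)*(p + 3)*(p + 1)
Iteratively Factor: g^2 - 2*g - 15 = (g + 3)*(g - 5)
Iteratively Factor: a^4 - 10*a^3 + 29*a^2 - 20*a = (a - 5)*(a^3 - 5*a^2 + 4*a) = (a - 5)*(a - 4)*(a^2 - a) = (a - 5)*(a - 4)*(a - 1)*(a)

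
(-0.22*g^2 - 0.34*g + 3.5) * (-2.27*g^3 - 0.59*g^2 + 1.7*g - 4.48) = 0.4994*g^5 + 0.9016*g^4 - 8.1184*g^3 - 1.6574*g^2 + 7.4732*g - 15.68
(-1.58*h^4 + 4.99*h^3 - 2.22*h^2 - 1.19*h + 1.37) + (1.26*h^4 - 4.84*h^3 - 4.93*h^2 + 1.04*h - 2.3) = -0.32*h^4 + 0.15*h^3 - 7.15*h^2 - 0.15*h - 0.93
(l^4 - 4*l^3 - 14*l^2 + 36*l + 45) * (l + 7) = l^5 + 3*l^4 - 42*l^3 - 62*l^2 + 297*l + 315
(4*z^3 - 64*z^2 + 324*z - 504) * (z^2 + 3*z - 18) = 4*z^5 - 52*z^4 + 60*z^3 + 1620*z^2 - 7344*z + 9072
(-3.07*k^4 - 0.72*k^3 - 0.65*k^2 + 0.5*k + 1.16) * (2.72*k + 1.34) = -8.3504*k^5 - 6.0722*k^4 - 2.7328*k^3 + 0.489*k^2 + 3.8252*k + 1.5544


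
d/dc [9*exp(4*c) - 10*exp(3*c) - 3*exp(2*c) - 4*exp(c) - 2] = (36*exp(3*c) - 30*exp(2*c) - 6*exp(c) - 4)*exp(c)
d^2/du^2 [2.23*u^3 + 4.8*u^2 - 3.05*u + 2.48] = 13.38*u + 9.6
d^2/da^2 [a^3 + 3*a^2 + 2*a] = 6*a + 6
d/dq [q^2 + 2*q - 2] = 2*q + 2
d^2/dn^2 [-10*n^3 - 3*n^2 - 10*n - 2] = -60*n - 6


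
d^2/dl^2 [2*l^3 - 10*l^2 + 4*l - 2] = 12*l - 20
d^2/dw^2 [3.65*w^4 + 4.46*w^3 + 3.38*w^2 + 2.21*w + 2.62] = 43.8*w^2 + 26.76*w + 6.76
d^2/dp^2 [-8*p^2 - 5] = -16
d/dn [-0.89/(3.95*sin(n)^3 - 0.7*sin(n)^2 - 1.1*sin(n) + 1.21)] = (10.5465*sin(n)^2 - 1.246*sin(n) - 0.979)*cos(n)/(3.95*sin(n)^3 - 0.7*sin(n)^2 - 1.1*sin(n) + 1.21)^2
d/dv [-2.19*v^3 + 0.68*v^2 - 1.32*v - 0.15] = -6.57*v^2 + 1.36*v - 1.32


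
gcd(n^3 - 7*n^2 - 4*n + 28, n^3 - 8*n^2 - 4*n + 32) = n^2 - 4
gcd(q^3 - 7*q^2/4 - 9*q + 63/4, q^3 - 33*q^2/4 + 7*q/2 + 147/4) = q - 3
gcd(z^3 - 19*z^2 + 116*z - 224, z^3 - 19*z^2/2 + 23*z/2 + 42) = z^2 - 11*z + 28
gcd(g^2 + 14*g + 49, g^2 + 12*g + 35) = g + 7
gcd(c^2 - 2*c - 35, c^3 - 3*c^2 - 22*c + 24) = 1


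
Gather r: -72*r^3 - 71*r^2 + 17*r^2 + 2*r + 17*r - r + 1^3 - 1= -72*r^3 - 54*r^2 + 18*r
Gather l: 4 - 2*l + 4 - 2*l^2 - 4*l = -2*l^2 - 6*l + 8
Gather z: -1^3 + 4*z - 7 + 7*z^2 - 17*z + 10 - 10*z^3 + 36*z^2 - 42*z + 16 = -10*z^3 + 43*z^2 - 55*z + 18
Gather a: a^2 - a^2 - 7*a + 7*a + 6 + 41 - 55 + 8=0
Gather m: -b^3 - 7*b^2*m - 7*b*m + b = -b^3 + b + m*(-7*b^2 - 7*b)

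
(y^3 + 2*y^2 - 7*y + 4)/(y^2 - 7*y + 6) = (y^2 + 3*y - 4)/(y - 6)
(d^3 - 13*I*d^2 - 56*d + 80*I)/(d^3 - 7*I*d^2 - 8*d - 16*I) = (d - 5*I)/(d + I)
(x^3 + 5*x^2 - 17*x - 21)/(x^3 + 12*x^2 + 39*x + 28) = (x - 3)/(x + 4)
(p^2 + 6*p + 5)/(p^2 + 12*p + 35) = (p + 1)/(p + 7)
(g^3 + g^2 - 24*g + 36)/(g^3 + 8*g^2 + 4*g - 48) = (g - 3)/(g + 4)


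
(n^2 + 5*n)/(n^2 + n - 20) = n/(n - 4)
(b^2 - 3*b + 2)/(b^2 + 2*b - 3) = (b - 2)/(b + 3)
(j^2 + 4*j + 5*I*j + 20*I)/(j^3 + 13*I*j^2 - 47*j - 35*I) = (j + 4)/(j^2 + 8*I*j - 7)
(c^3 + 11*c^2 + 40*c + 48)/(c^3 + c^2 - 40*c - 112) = (c + 3)/(c - 7)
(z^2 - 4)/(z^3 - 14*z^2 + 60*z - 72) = (z + 2)/(z^2 - 12*z + 36)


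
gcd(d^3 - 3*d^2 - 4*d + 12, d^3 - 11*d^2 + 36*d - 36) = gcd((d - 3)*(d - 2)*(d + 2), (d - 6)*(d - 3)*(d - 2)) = d^2 - 5*d + 6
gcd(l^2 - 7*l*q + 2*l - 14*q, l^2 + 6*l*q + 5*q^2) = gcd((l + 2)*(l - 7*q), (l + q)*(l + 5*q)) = 1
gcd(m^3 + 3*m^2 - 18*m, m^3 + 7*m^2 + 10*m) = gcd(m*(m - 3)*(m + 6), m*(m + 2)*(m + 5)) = m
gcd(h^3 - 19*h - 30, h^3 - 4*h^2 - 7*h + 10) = h^2 - 3*h - 10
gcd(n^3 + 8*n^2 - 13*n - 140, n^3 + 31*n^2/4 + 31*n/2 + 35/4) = n + 5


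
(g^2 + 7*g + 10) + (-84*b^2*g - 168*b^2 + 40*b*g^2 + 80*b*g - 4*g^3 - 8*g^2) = -84*b^2*g - 168*b^2 + 40*b*g^2 + 80*b*g - 4*g^3 - 7*g^2 + 7*g + 10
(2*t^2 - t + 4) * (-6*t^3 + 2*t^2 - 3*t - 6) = -12*t^5 + 10*t^4 - 32*t^3 - t^2 - 6*t - 24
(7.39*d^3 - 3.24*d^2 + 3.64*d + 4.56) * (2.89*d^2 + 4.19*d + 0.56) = 21.3571*d^5 + 21.6005*d^4 + 1.0824*d^3 + 26.6156*d^2 + 21.1448*d + 2.5536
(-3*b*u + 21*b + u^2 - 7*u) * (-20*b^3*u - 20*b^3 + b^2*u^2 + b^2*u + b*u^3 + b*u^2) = 60*b^4*u^2 - 360*b^4*u - 420*b^4 - 23*b^3*u^3 + 138*b^3*u^2 + 161*b^3*u - 2*b^2*u^4 + 12*b^2*u^3 + 14*b^2*u^2 + b*u^5 - 6*b*u^4 - 7*b*u^3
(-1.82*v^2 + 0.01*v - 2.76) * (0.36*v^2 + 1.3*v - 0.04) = -0.6552*v^4 - 2.3624*v^3 - 0.9078*v^2 - 3.5884*v + 0.1104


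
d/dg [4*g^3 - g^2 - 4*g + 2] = 12*g^2 - 2*g - 4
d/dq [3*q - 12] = 3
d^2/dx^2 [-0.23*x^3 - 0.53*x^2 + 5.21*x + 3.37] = -1.38*x - 1.06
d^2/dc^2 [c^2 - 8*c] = 2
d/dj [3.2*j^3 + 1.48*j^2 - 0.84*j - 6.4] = 9.6*j^2 + 2.96*j - 0.84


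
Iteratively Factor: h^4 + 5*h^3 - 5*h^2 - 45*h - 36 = (h + 1)*(h^3 + 4*h^2 - 9*h - 36) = (h - 3)*(h + 1)*(h^2 + 7*h + 12) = (h - 3)*(h + 1)*(h + 3)*(h + 4)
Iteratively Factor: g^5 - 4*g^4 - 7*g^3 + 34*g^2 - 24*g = (g - 4)*(g^4 - 7*g^2 + 6*g) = (g - 4)*(g - 2)*(g^3 + 2*g^2 - 3*g) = g*(g - 4)*(g - 2)*(g^2 + 2*g - 3) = g*(g - 4)*(g - 2)*(g + 3)*(g - 1)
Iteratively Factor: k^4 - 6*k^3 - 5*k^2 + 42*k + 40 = (k + 1)*(k^3 - 7*k^2 + 2*k + 40) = (k + 1)*(k + 2)*(k^2 - 9*k + 20) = (k - 4)*(k + 1)*(k + 2)*(k - 5)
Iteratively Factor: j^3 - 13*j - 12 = (j + 1)*(j^2 - j - 12) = (j - 4)*(j + 1)*(j + 3)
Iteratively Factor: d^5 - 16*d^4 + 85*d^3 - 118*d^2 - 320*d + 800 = (d - 5)*(d^4 - 11*d^3 + 30*d^2 + 32*d - 160) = (d - 5)*(d - 4)*(d^3 - 7*d^2 + 2*d + 40) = (d - 5)*(d - 4)*(d + 2)*(d^2 - 9*d + 20) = (d - 5)^2*(d - 4)*(d + 2)*(d - 4)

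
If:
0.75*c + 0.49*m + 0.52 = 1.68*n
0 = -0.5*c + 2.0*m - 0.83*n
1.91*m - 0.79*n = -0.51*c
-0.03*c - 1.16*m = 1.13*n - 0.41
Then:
No Solution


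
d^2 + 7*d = d*(d + 7)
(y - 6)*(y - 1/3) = y^2 - 19*y/3 + 2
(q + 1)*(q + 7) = q^2 + 8*q + 7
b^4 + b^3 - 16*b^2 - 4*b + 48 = (b - 3)*(b - 2)*(b + 2)*(b + 4)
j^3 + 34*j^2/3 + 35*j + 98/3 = (j + 2)*(j + 7/3)*(j + 7)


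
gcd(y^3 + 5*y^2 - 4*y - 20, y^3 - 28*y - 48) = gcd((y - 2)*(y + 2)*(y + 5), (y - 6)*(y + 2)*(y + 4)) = y + 2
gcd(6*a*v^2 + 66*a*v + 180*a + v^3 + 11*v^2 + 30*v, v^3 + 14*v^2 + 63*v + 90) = v^2 + 11*v + 30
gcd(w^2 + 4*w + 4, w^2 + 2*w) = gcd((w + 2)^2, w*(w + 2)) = w + 2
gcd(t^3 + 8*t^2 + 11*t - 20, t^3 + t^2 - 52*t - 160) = t^2 + 9*t + 20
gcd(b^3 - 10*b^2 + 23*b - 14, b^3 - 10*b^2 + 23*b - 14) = b^3 - 10*b^2 + 23*b - 14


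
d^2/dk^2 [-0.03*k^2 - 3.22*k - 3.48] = -0.0600000000000000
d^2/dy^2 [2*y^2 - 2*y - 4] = 4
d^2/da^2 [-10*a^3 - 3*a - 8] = -60*a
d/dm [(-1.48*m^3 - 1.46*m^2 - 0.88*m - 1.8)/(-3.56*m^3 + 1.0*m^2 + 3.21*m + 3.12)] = (-1.77635683940025e-15*m^5 - 6.6776*m^4 - 15.7672*m^3 - 36.8834*m^2 - 5.5104*m + 3.0324)/(12.6736*m^6 - 7.12*m^5 - 21.8552*m^4 - 15.7944*m^3 + 16.5441*m^2 + 20.0304*m + 9.7344)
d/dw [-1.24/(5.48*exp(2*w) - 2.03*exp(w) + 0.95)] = (13.5904*exp(w) - 2.5172)*exp(w)/(5.48*exp(2*w) - 2.03*exp(w) + 0.95)^2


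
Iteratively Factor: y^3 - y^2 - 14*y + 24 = (y - 3)*(y^2 + 2*y - 8) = (y - 3)*(y + 4)*(y - 2)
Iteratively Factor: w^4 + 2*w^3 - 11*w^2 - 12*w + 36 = (w + 3)*(w^3 - w^2 - 8*w + 12) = (w - 2)*(w + 3)*(w^2 + w - 6) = (w - 2)*(w + 3)^2*(w - 2)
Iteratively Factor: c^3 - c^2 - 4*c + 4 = (c + 2)*(c^2 - 3*c + 2) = (c - 2)*(c + 2)*(c - 1)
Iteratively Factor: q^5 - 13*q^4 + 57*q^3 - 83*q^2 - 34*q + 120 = (q - 2)*(q^4 - 11*q^3 + 35*q^2 - 13*q - 60) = (q - 3)*(q - 2)*(q^3 - 8*q^2 + 11*q + 20) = (q - 3)*(q - 2)*(q + 1)*(q^2 - 9*q + 20) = (q - 4)*(q - 3)*(q - 2)*(q + 1)*(q - 5)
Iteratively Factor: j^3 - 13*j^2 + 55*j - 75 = (j - 5)*(j^2 - 8*j + 15) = (j - 5)^2*(j - 3)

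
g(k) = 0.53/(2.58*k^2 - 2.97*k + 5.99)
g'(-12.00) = 0.00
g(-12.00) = 0.00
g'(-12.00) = 0.00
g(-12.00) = 0.00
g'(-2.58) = 0.01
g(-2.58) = 0.02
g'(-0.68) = 0.04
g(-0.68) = 0.06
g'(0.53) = 0.00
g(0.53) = 0.10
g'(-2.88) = 0.01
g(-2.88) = 0.01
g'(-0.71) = 0.04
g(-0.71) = 0.06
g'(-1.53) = 0.02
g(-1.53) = 0.03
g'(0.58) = -0.00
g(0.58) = 0.10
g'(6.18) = -0.00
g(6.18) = 0.01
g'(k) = 0.53*(2.97 - 5.16*k)/(2.58*k^2 - 2.97*k + 5.99)^2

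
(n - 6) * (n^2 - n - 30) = n^3 - 7*n^2 - 24*n + 180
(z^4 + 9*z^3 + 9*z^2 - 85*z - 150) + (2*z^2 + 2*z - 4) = z^4 + 9*z^3 + 11*z^2 - 83*z - 154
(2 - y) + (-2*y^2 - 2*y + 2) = -2*y^2 - 3*y + 4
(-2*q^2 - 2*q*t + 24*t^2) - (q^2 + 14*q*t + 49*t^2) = -3*q^2 - 16*q*t - 25*t^2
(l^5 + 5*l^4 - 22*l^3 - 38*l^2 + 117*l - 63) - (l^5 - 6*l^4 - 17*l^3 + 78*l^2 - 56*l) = 11*l^4 - 5*l^3 - 116*l^2 + 173*l - 63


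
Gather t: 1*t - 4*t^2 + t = -4*t^2 + 2*t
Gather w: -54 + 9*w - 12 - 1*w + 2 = 8*w - 64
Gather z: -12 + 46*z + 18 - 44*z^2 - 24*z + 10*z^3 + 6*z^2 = 10*z^3 - 38*z^2 + 22*z + 6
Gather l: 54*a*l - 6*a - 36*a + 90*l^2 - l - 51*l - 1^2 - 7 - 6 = -42*a + 90*l^2 + l*(54*a - 52) - 14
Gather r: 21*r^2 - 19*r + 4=21*r^2 - 19*r + 4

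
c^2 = c^2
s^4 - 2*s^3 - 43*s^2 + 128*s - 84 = (s - 6)*(s - 2)*(s - 1)*(s + 7)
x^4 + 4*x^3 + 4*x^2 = x^2*(x + 2)^2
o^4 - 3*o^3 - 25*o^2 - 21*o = o*(o - 7)*(o + 1)*(o + 3)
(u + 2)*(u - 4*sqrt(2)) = u^2 - 4*sqrt(2)*u + 2*u - 8*sqrt(2)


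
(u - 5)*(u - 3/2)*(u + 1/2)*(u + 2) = u^4 - 4*u^3 - 31*u^2/4 + 49*u/4 + 15/2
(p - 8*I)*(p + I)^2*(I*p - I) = I*p^4 + 6*p^3 - I*p^3 - 6*p^2 + 15*I*p^2 - 8*p - 15*I*p + 8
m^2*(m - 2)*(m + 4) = m^4 + 2*m^3 - 8*m^2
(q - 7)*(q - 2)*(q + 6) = q^3 - 3*q^2 - 40*q + 84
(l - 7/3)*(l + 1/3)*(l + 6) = l^3 + 4*l^2 - 115*l/9 - 14/3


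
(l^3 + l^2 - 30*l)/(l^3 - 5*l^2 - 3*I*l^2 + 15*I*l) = (l + 6)/(l - 3*I)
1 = 1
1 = 1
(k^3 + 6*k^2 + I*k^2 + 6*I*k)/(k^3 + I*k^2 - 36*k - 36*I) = k/(k - 6)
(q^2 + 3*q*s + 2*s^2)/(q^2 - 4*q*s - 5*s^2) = (q + 2*s)/(q - 5*s)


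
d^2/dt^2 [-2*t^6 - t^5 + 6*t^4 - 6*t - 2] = t^2*(-60*t^2 - 20*t + 72)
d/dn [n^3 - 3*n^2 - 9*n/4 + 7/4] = 3*n^2 - 6*n - 9/4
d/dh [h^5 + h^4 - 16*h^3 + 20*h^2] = h*(5*h^3 + 4*h^2 - 48*h + 40)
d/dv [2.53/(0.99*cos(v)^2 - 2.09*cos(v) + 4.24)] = (5.0094*cos(v) - 5.2877)*sin(v)/(0.99*cos(v)^2 - 2.09*cos(v) + 4.24)^2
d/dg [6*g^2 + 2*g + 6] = 12*g + 2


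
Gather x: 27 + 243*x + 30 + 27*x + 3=270*x + 60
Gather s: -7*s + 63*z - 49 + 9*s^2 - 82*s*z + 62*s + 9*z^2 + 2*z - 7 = 9*s^2 + s*(55 - 82*z) + 9*z^2 + 65*z - 56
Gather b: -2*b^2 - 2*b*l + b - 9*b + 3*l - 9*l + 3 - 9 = -2*b^2 + b*(-2*l - 8) - 6*l - 6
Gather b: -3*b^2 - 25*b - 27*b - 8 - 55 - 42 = -3*b^2 - 52*b - 105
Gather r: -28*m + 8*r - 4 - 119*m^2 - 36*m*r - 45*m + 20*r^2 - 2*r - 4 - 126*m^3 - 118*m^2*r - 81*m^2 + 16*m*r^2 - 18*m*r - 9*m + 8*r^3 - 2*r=-126*m^3 - 200*m^2 - 82*m + 8*r^3 + r^2*(16*m + 20) + r*(-118*m^2 - 54*m + 4) - 8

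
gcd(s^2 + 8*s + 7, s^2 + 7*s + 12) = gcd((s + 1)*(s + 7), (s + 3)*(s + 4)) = 1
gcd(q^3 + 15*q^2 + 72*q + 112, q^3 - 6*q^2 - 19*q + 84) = q + 4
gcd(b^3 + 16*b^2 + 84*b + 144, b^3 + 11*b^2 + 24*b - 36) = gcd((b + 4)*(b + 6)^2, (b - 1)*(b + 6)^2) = b^2 + 12*b + 36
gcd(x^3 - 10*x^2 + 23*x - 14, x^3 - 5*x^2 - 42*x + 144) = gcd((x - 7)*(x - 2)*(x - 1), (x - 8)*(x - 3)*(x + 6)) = 1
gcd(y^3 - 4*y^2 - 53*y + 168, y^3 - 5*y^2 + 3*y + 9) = y - 3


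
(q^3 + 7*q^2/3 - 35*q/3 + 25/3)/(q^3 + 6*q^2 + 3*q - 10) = (q - 5/3)/(q + 2)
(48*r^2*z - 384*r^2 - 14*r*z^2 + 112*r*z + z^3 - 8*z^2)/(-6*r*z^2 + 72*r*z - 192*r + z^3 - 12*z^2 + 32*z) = (-8*r + z)/(z - 4)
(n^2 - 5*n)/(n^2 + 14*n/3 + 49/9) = 9*n*(n - 5)/(9*n^2 + 42*n + 49)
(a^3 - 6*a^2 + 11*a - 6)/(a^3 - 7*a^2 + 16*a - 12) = (a - 1)/(a - 2)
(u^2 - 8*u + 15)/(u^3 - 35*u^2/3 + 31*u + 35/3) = 3*(u - 3)/(3*u^2 - 20*u - 7)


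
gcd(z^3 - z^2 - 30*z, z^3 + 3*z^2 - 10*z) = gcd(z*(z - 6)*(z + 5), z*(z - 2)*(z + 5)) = z^2 + 5*z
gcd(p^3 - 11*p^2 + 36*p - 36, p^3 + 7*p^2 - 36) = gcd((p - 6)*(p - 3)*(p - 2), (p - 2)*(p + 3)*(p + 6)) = p - 2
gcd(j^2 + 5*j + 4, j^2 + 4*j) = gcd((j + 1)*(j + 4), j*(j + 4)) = j + 4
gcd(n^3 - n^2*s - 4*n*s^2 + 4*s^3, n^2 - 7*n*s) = 1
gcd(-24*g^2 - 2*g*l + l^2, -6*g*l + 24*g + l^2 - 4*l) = 6*g - l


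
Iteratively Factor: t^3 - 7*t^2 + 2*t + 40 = (t + 2)*(t^2 - 9*t + 20) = (t - 4)*(t + 2)*(t - 5)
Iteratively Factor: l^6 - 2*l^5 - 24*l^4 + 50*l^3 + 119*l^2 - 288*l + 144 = (l + 4)*(l^5 - 6*l^4 + 50*l^2 - 81*l + 36) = (l + 3)*(l + 4)*(l^4 - 9*l^3 + 27*l^2 - 31*l + 12) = (l - 3)*(l + 3)*(l + 4)*(l^3 - 6*l^2 + 9*l - 4) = (l - 3)*(l - 1)*(l + 3)*(l + 4)*(l^2 - 5*l + 4) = (l - 4)*(l - 3)*(l - 1)*(l + 3)*(l + 4)*(l - 1)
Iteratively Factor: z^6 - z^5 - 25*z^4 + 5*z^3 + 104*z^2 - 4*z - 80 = (z - 5)*(z^5 + 4*z^4 - 5*z^3 - 20*z^2 + 4*z + 16) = (z - 5)*(z - 2)*(z^4 + 6*z^3 + 7*z^2 - 6*z - 8) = (z - 5)*(z - 2)*(z + 1)*(z^3 + 5*z^2 + 2*z - 8) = (z - 5)*(z - 2)*(z + 1)*(z + 2)*(z^2 + 3*z - 4) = (z - 5)*(z - 2)*(z - 1)*(z + 1)*(z + 2)*(z + 4)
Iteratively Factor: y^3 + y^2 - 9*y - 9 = (y + 3)*(y^2 - 2*y - 3) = (y - 3)*(y + 3)*(y + 1)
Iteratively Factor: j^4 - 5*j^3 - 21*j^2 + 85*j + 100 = (j - 5)*(j^3 - 21*j - 20) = (j - 5)*(j + 4)*(j^2 - 4*j - 5) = (j - 5)^2*(j + 4)*(j + 1)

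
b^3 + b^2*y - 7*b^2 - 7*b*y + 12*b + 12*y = (b - 4)*(b - 3)*(b + y)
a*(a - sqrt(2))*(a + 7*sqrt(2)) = a^3 + 6*sqrt(2)*a^2 - 14*a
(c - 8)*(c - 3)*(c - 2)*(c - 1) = c^4 - 14*c^3 + 59*c^2 - 94*c + 48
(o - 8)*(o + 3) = o^2 - 5*o - 24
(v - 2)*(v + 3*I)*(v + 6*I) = v^3 - 2*v^2 + 9*I*v^2 - 18*v - 18*I*v + 36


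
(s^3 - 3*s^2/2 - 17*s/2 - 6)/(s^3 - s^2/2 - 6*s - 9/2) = (s - 4)/(s - 3)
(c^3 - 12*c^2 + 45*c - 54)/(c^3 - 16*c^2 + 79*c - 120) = (c^2 - 9*c + 18)/(c^2 - 13*c + 40)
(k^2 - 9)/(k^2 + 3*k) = (k - 3)/k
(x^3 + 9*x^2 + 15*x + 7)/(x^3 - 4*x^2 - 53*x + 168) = (x^2 + 2*x + 1)/(x^2 - 11*x + 24)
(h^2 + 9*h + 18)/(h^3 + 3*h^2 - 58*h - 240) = (h + 3)/(h^2 - 3*h - 40)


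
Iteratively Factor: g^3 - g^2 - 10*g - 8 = (g - 4)*(g^2 + 3*g + 2) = (g - 4)*(g + 2)*(g + 1)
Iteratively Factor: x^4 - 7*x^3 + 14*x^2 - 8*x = (x - 4)*(x^3 - 3*x^2 + 2*x) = (x - 4)*(x - 1)*(x^2 - 2*x) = x*(x - 4)*(x - 1)*(x - 2)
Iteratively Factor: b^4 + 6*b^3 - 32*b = (b - 2)*(b^3 + 8*b^2 + 16*b) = (b - 2)*(b + 4)*(b^2 + 4*b) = b*(b - 2)*(b + 4)*(b + 4)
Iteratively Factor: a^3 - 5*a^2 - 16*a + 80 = (a - 4)*(a^2 - a - 20) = (a - 5)*(a - 4)*(a + 4)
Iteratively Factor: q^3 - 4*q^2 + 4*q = (q)*(q^2 - 4*q + 4) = q*(q - 2)*(q - 2)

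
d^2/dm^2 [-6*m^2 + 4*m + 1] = -12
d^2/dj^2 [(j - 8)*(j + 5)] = 2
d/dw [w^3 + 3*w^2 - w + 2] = 3*w^2 + 6*w - 1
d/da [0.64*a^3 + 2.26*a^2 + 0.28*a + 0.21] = 1.92*a^2 + 4.52*a + 0.28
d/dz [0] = 0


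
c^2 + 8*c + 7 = (c + 1)*(c + 7)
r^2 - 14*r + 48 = (r - 8)*(r - 6)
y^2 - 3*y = y*(y - 3)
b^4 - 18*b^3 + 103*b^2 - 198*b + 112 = (b - 8)*(b - 7)*(b - 2)*(b - 1)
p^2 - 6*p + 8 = (p - 4)*(p - 2)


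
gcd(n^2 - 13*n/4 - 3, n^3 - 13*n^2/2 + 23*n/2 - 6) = n - 4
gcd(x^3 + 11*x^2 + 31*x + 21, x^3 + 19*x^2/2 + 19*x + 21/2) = x^2 + 8*x + 7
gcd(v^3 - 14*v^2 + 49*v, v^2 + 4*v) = v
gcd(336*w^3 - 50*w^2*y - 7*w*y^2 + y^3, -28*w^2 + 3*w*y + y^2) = 7*w + y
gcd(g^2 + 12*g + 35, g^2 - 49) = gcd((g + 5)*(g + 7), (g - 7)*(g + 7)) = g + 7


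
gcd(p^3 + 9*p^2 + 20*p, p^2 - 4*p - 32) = p + 4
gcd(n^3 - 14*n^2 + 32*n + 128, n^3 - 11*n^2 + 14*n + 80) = n^2 - 6*n - 16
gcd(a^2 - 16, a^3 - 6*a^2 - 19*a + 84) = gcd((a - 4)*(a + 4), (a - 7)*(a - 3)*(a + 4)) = a + 4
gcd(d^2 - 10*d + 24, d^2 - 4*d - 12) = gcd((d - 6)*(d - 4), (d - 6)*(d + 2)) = d - 6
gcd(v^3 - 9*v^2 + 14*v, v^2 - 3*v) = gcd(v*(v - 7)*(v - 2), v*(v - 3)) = v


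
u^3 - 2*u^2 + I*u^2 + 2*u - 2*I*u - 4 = (u - 2)*(u - I)*(u + 2*I)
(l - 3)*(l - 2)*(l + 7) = l^3 + 2*l^2 - 29*l + 42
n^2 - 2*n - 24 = (n - 6)*(n + 4)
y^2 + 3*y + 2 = (y + 1)*(y + 2)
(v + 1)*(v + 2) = v^2 + 3*v + 2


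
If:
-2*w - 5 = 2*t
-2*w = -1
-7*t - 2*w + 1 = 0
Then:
No Solution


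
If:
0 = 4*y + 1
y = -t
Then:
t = 1/4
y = -1/4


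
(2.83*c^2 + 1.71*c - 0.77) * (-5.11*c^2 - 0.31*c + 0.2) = -14.4613*c^4 - 9.6154*c^3 + 3.9706*c^2 + 0.5807*c - 0.154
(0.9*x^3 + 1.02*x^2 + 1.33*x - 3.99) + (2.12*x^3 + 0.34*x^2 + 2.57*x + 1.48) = 3.02*x^3 + 1.36*x^2 + 3.9*x - 2.51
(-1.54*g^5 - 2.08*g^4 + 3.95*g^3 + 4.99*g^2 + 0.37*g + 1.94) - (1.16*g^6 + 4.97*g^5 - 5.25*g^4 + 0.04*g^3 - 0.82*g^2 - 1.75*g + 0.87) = -1.16*g^6 - 6.51*g^5 + 3.17*g^4 + 3.91*g^3 + 5.81*g^2 + 2.12*g + 1.07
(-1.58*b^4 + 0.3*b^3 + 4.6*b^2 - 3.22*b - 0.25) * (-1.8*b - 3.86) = 2.844*b^5 + 5.5588*b^4 - 9.438*b^3 - 11.96*b^2 + 12.8792*b + 0.965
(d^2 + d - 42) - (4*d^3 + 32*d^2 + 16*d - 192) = -4*d^3 - 31*d^2 - 15*d + 150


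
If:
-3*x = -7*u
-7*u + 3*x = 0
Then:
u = 3*x/7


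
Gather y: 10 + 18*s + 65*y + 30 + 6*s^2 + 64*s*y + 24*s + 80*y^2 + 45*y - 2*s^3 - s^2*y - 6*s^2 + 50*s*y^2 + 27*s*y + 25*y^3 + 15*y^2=-2*s^3 + 42*s + 25*y^3 + y^2*(50*s + 95) + y*(-s^2 + 91*s + 110) + 40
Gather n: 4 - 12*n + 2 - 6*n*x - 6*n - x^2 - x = n*(-6*x - 18) - x^2 - x + 6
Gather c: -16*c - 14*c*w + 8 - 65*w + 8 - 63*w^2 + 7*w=c*(-14*w - 16) - 63*w^2 - 58*w + 16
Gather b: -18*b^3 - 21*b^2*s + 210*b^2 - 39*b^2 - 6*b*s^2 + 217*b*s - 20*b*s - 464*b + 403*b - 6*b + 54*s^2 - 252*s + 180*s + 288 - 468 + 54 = -18*b^3 + b^2*(171 - 21*s) + b*(-6*s^2 + 197*s - 67) + 54*s^2 - 72*s - 126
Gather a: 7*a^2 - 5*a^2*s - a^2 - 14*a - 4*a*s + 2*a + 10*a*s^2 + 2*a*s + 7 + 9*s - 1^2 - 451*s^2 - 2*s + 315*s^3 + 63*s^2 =a^2*(6 - 5*s) + a*(10*s^2 - 2*s - 12) + 315*s^3 - 388*s^2 + 7*s + 6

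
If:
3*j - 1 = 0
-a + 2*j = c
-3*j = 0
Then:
No Solution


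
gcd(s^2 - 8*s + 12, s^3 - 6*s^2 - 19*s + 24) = 1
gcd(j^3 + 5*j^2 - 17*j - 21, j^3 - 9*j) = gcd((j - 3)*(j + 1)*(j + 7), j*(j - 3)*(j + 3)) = j - 3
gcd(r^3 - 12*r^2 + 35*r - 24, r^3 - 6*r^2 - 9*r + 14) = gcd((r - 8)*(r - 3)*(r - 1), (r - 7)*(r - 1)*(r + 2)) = r - 1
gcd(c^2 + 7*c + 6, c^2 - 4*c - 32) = 1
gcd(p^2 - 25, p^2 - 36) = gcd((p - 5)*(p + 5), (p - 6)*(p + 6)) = 1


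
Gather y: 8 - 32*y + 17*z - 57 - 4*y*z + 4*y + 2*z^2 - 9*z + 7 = y*(-4*z - 28) + 2*z^2 + 8*z - 42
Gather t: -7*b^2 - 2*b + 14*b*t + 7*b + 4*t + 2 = -7*b^2 + 5*b + t*(14*b + 4) + 2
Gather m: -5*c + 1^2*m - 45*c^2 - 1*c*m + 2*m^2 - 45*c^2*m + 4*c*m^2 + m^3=-45*c^2 - 5*c + m^3 + m^2*(4*c + 2) + m*(-45*c^2 - c + 1)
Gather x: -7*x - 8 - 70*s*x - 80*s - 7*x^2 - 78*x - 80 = -80*s - 7*x^2 + x*(-70*s - 85) - 88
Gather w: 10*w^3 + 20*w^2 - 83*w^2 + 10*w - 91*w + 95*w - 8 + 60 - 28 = 10*w^3 - 63*w^2 + 14*w + 24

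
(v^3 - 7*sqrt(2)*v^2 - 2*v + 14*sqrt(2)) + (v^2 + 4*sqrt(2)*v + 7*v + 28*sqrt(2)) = v^3 - 7*sqrt(2)*v^2 + v^2 + 5*v + 4*sqrt(2)*v + 42*sqrt(2)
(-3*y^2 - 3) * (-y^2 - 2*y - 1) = 3*y^4 + 6*y^3 + 6*y^2 + 6*y + 3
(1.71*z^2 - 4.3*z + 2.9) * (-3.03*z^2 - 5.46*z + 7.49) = -5.1813*z^4 + 3.6924*z^3 + 27.4989*z^2 - 48.041*z + 21.721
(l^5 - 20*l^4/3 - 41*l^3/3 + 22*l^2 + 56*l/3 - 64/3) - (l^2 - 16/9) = l^5 - 20*l^4/3 - 41*l^3/3 + 21*l^2 + 56*l/3 - 176/9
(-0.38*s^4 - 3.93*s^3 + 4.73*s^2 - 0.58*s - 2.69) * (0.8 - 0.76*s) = 0.2888*s^5 + 2.6828*s^4 - 6.7388*s^3 + 4.2248*s^2 + 1.5804*s - 2.152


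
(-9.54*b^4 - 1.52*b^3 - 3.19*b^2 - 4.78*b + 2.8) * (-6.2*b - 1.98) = 59.148*b^5 + 28.3132*b^4 + 22.7876*b^3 + 35.9522*b^2 - 7.8956*b - 5.544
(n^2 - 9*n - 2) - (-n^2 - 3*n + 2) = 2*n^2 - 6*n - 4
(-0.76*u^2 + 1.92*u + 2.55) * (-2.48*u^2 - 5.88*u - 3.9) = 1.8848*u^4 - 0.2928*u^3 - 14.6496*u^2 - 22.482*u - 9.945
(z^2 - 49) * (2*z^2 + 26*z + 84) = 2*z^4 + 26*z^3 - 14*z^2 - 1274*z - 4116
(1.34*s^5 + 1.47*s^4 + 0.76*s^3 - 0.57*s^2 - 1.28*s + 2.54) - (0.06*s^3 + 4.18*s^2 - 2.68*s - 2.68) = 1.34*s^5 + 1.47*s^4 + 0.7*s^3 - 4.75*s^2 + 1.4*s + 5.22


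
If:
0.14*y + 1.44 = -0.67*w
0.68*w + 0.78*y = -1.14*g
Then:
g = 1.28201099764336 - 0.559570568211574*y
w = -0.208955223880597*y - 2.14925373134328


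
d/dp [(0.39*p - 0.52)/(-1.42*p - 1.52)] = (-1.890304*p - 2.023424)/(1.42*p + 1.52)^3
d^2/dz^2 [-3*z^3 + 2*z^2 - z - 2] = 4 - 18*z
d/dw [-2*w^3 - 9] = -6*w^2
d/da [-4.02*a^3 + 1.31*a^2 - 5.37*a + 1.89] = -12.06*a^2 + 2.62*a - 5.37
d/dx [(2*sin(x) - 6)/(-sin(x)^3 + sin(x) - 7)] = 2*(2*sin(x)^3 - 9*sin(x)^2 - 4)*cos(x)/(-sin(x)*cos(x)^2 + 7)^2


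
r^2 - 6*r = r*(r - 6)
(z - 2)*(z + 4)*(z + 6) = z^3 + 8*z^2 + 4*z - 48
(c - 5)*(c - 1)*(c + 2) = c^3 - 4*c^2 - 7*c + 10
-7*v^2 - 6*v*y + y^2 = (-7*v + y)*(v + y)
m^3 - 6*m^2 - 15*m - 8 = (m - 8)*(m + 1)^2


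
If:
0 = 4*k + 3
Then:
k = -3/4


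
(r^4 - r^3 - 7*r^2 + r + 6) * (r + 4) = r^5 + 3*r^4 - 11*r^3 - 27*r^2 + 10*r + 24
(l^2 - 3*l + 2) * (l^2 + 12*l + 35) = l^4 + 9*l^3 + l^2 - 81*l + 70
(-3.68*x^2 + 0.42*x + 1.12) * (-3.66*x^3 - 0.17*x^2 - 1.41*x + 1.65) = 13.4688*x^5 - 0.9116*x^4 + 1.0182*x^3 - 6.8546*x^2 - 0.8862*x + 1.848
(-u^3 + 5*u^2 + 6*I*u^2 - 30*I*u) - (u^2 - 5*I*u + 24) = -u^3 + 4*u^2 + 6*I*u^2 - 25*I*u - 24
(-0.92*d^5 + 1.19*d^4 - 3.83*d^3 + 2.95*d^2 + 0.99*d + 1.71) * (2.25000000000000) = -2.07*d^5 + 2.6775*d^4 - 8.6175*d^3 + 6.6375*d^2 + 2.2275*d + 3.8475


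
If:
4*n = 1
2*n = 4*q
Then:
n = 1/4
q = 1/8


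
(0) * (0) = 0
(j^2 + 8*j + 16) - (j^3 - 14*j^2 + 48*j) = -j^3 + 15*j^2 - 40*j + 16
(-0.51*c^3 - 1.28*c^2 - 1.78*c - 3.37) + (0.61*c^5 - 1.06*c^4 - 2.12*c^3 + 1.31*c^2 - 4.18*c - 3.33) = 0.61*c^5 - 1.06*c^4 - 2.63*c^3 + 0.03*c^2 - 5.96*c - 6.7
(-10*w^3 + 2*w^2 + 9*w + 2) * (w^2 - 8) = -10*w^5 + 2*w^4 + 89*w^3 - 14*w^2 - 72*w - 16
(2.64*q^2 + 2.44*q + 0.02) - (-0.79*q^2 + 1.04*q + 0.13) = 3.43*q^2 + 1.4*q - 0.11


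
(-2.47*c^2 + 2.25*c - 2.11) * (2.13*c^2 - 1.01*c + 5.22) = -5.2611*c^4 + 7.2872*c^3 - 19.6602*c^2 + 13.8761*c - 11.0142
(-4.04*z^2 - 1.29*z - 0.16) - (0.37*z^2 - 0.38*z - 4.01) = -4.41*z^2 - 0.91*z + 3.85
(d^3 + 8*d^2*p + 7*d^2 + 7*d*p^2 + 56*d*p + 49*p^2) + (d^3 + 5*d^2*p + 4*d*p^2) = 2*d^3 + 13*d^2*p + 7*d^2 + 11*d*p^2 + 56*d*p + 49*p^2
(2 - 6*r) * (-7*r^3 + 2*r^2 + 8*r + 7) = 42*r^4 - 26*r^3 - 44*r^2 - 26*r + 14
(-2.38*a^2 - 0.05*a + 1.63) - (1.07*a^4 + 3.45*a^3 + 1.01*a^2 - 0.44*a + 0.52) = -1.07*a^4 - 3.45*a^3 - 3.39*a^2 + 0.39*a + 1.11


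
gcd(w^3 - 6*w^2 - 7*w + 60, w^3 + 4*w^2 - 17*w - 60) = w^2 - w - 12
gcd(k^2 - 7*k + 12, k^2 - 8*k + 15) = k - 3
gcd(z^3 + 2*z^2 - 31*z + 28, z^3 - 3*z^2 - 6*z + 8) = z^2 - 5*z + 4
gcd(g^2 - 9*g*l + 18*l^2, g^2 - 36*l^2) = g - 6*l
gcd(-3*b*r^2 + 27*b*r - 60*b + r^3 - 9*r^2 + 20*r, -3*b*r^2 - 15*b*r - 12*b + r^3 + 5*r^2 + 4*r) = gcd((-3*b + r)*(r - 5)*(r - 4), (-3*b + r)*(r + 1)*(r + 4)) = -3*b + r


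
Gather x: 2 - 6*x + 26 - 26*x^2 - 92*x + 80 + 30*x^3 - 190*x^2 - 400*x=30*x^3 - 216*x^2 - 498*x + 108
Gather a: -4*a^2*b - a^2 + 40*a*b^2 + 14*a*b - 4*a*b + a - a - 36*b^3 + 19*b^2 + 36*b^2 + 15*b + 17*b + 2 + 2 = a^2*(-4*b - 1) + a*(40*b^2 + 10*b) - 36*b^3 + 55*b^2 + 32*b + 4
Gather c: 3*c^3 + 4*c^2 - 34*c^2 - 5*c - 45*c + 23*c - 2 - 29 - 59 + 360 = 3*c^3 - 30*c^2 - 27*c + 270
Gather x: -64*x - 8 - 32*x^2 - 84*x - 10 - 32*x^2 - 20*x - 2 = -64*x^2 - 168*x - 20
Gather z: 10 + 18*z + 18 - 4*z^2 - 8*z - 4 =-4*z^2 + 10*z + 24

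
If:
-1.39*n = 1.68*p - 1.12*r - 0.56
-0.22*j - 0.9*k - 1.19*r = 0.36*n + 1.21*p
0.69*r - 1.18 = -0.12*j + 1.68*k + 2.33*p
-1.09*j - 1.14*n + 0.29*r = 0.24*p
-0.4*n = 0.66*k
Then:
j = -0.72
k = -0.48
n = 0.80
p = -0.09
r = 0.35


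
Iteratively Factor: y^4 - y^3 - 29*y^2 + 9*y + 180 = (y + 4)*(y^3 - 5*y^2 - 9*y + 45) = (y + 3)*(y + 4)*(y^2 - 8*y + 15) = (y - 3)*(y + 3)*(y + 4)*(y - 5)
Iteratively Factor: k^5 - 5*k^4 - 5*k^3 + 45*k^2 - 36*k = (k)*(k^4 - 5*k^3 - 5*k^2 + 45*k - 36) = k*(k - 1)*(k^3 - 4*k^2 - 9*k + 36) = k*(k - 4)*(k - 1)*(k^2 - 9) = k*(k - 4)*(k - 1)*(k + 3)*(k - 3)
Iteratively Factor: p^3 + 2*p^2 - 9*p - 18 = (p + 3)*(p^2 - p - 6) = (p + 2)*(p + 3)*(p - 3)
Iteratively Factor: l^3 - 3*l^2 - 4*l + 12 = (l - 2)*(l^2 - l - 6) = (l - 2)*(l + 2)*(l - 3)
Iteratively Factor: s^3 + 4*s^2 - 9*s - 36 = (s + 3)*(s^2 + s - 12) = (s + 3)*(s + 4)*(s - 3)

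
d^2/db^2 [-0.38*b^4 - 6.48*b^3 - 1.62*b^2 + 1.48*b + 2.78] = -4.56*b^2 - 38.88*b - 3.24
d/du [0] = 0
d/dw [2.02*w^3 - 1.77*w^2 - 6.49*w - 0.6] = 6.06*w^2 - 3.54*w - 6.49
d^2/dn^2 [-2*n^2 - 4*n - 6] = -4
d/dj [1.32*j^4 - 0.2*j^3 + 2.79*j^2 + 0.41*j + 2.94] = 5.28*j^3 - 0.6*j^2 + 5.58*j + 0.41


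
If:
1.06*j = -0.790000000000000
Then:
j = -0.75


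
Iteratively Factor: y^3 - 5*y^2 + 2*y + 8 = (y - 2)*(y^2 - 3*y - 4) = (y - 4)*(y - 2)*(y + 1)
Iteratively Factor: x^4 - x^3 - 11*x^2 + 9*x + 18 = (x + 3)*(x^3 - 4*x^2 + x + 6) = (x - 2)*(x + 3)*(x^2 - 2*x - 3) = (x - 2)*(x + 1)*(x + 3)*(x - 3)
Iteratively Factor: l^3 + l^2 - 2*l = (l - 1)*(l^2 + 2*l) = l*(l - 1)*(l + 2)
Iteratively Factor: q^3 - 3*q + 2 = (q - 1)*(q^2 + q - 2) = (q - 1)^2*(q + 2)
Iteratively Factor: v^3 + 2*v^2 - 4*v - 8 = (v + 2)*(v^2 - 4) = (v - 2)*(v + 2)*(v + 2)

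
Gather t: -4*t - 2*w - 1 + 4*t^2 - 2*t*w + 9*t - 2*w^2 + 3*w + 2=4*t^2 + t*(5 - 2*w) - 2*w^2 + w + 1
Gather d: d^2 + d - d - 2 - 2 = d^2 - 4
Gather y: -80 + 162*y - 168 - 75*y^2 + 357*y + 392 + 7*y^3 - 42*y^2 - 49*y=7*y^3 - 117*y^2 + 470*y + 144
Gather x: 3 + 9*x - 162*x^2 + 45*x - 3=-162*x^2 + 54*x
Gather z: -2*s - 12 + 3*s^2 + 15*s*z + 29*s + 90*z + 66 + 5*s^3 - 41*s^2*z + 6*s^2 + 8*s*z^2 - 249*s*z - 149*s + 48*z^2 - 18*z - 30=5*s^3 + 9*s^2 - 122*s + z^2*(8*s + 48) + z*(-41*s^2 - 234*s + 72) + 24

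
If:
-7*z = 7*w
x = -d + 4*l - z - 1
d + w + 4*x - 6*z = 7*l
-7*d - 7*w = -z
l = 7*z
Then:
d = 8/85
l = 49/85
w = -7/85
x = 96/85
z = 7/85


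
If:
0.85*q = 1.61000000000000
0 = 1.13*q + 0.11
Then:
No Solution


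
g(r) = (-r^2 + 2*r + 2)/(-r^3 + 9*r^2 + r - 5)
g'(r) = (2 - 2*r)/(-r^3 + 9*r^2 + r - 5) + (-r^2 + 2*r + 2)*(3*r^2 - 18*r - 1)/(-r^3 + 9*r^2 + r - 5)^2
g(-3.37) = -0.12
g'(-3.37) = -0.02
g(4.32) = -0.09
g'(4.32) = -0.05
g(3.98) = -0.07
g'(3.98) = -0.05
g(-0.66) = -0.17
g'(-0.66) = -0.87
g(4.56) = -0.11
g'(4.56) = -0.05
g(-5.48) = -0.09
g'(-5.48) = -0.01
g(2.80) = -0.01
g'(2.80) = -0.07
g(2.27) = 0.04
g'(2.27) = -0.12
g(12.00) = 0.28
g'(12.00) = -0.09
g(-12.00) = -0.06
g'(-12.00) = 0.00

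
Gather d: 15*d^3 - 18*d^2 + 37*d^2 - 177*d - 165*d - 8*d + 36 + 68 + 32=15*d^3 + 19*d^2 - 350*d + 136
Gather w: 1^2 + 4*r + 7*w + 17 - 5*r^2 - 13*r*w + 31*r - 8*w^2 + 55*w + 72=-5*r^2 + 35*r - 8*w^2 + w*(62 - 13*r) + 90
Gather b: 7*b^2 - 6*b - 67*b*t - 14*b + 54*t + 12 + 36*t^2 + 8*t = 7*b^2 + b*(-67*t - 20) + 36*t^2 + 62*t + 12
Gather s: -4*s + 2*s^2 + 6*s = 2*s^2 + 2*s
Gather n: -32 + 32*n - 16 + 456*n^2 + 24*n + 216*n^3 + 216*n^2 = 216*n^3 + 672*n^2 + 56*n - 48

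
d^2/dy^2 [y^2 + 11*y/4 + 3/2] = 2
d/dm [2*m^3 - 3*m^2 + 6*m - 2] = 6*m^2 - 6*m + 6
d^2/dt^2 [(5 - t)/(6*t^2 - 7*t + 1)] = 2*(-(t - 5)*(12*t - 7)^2 + (18*t - 37)*(6*t^2 - 7*t + 1))/(6*t^2 - 7*t + 1)^3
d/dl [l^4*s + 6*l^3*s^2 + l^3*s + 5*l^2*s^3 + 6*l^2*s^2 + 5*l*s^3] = s*(4*l^3 + 18*l^2*s + 3*l^2 + 10*l*s^2 + 12*l*s + 5*s^2)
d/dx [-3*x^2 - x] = -6*x - 1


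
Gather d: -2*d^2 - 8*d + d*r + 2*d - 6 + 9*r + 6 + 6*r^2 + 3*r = -2*d^2 + d*(r - 6) + 6*r^2 + 12*r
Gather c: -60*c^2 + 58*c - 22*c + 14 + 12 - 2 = -60*c^2 + 36*c + 24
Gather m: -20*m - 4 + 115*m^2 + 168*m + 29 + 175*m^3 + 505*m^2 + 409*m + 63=175*m^3 + 620*m^2 + 557*m + 88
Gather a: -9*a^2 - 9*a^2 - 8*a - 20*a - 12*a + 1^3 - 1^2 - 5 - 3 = -18*a^2 - 40*a - 8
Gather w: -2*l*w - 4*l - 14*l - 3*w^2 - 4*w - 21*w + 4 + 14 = -18*l - 3*w^2 + w*(-2*l - 25) + 18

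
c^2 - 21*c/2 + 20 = (c - 8)*(c - 5/2)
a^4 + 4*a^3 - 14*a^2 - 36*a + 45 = (a - 3)*(a - 1)*(a + 3)*(a + 5)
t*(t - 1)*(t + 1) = t^3 - t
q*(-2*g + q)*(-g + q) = 2*g^2*q - 3*g*q^2 + q^3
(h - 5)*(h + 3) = h^2 - 2*h - 15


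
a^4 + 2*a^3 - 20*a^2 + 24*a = a*(a - 2)^2*(a + 6)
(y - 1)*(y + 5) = y^2 + 4*y - 5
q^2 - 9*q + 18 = (q - 6)*(q - 3)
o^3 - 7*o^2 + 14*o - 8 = (o - 4)*(o - 2)*(o - 1)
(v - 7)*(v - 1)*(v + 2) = v^3 - 6*v^2 - 9*v + 14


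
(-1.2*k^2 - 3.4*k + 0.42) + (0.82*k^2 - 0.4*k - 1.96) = -0.38*k^2 - 3.8*k - 1.54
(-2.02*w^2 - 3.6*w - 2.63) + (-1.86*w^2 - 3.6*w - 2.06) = -3.88*w^2 - 7.2*w - 4.69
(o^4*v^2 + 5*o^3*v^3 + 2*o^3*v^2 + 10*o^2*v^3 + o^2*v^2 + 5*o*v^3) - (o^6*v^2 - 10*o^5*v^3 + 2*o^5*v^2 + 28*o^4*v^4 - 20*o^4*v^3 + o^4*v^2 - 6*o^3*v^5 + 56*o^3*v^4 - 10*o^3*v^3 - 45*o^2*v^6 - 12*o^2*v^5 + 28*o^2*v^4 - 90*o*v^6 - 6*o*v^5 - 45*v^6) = -o^6*v^2 + 10*o^5*v^3 - 2*o^5*v^2 - 28*o^4*v^4 + 20*o^4*v^3 + 6*o^3*v^5 - 56*o^3*v^4 + 15*o^3*v^3 + 2*o^3*v^2 + 45*o^2*v^6 + 12*o^2*v^5 - 28*o^2*v^4 + 10*o^2*v^3 + o^2*v^2 + 90*o*v^6 + 6*o*v^5 + 5*o*v^3 + 45*v^6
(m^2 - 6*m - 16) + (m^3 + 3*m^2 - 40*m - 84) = m^3 + 4*m^2 - 46*m - 100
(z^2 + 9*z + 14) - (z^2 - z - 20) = 10*z + 34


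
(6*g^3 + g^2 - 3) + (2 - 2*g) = 6*g^3 + g^2 - 2*g - 1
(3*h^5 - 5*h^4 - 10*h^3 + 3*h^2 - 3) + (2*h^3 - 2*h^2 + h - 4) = 3*h^5 - 5*h^4 - 8*h^3 + h^2 + h - 7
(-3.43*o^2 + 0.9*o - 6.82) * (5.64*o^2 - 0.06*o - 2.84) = -19.3452*o^4 + 5.2818*o^3 - 28.7776*o^2 - 2.1468*o + 19.3688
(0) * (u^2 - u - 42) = 0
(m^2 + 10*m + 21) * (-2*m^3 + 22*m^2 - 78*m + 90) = -2*m^5 + 2*m^4 + 100*m^3 - 228*m^2 - 738*m + 1890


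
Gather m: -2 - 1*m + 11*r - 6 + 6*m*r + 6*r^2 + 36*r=m*(6*r - 1) + 6*r^2 + 47*r - 8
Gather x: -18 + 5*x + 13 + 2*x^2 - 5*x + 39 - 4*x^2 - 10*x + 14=-2*x^2 - 10*x + 48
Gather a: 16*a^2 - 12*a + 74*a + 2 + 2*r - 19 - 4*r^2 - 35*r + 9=16*a^2 + 62*a - 4*r^2 - 33*r - 8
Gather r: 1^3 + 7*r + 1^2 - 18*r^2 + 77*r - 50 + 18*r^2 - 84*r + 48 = 0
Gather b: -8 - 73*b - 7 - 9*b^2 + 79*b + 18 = -9*b^2 + 6*b + 3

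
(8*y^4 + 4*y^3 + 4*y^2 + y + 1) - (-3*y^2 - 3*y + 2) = 8*y^4 + 4*y^3 + 7*y^2 + 4*y - 1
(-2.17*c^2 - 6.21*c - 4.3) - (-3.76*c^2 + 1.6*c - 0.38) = 1.59*c^2 - 7.81*c - 3.92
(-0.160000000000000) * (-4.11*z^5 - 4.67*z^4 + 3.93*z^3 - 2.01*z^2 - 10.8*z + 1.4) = 0.6576*z^5 + 0.7472*z^4 - 0.6288*z^3 + 0.3216*z^2 + 1.728*z - 0.224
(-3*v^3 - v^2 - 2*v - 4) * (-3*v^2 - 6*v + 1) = 9*v^5 + 21*v^4 + 9*v^3 + 23*v^2 + 22*v - 4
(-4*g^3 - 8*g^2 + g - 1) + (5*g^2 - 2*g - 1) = -4*g^3 - 3*g^2 - g - 2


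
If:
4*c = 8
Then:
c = 2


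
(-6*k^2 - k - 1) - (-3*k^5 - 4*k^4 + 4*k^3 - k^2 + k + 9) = 3*k^5 + 4*k^4 - 4*k^3 - 5*k^2 - 2*k - 10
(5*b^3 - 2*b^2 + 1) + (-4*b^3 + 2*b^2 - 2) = b^3 - 1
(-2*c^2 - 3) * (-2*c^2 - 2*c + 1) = 4*c^4 + 4*c^3 + 4*c^2 + 6*c - 3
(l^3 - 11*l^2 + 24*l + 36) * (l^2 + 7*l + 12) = l^5 - 4*l^4 - 41*l^3 + 72*l^2 + 540*l + 432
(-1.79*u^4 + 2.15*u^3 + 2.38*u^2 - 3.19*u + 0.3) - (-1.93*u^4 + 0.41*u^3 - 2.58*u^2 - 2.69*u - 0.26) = 0.14*u^4 + 1.74*u^3 + 4.96*u^2 - 0.5*u + 0.56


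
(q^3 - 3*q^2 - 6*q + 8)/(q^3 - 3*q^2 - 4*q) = (q^2 + q - 2)/(q*(q + 1))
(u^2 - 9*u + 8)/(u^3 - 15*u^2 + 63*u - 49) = (u - 8)/(u^2 - 14*u + 49)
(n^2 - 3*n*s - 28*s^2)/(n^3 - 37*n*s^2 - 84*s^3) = 1/(n + 3*s)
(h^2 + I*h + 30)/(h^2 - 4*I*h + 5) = (h + 6*I)/(h + I)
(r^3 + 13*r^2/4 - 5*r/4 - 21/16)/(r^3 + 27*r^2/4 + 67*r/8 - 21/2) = (r + 1/2)/(r + 4)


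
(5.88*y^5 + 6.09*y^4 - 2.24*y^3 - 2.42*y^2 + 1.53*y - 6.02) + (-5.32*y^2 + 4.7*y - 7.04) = 5.88*y^5 + 6.09*y^4 - 2.24*y^3 - 7.74*y^2 + 6.23*y - 13.06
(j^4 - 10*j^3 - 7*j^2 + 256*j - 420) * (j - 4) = j^5 - 14*j^4 + 33*j^3 + 284*j^2 - 1444*j + 1680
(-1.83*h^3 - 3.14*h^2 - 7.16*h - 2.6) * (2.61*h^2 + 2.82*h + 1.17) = -4.7763*h^5 - 13.356*h^4 - 29.6835*h^3 - 30.651*h^2 - 15.7092*h - 3.042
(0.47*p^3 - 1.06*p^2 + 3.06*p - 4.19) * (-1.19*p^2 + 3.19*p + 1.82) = -0.5593*p^5 + 2.7607*p^4 - 6.1674*p^3 + 12.8183*p^2 - 7.7969*p - 7.6258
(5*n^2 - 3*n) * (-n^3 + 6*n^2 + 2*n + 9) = -5*n^5 + 33*n^4 - 8*n^3 + 39*n^2 - 27*n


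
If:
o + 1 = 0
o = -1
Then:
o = -1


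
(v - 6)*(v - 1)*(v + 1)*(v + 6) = v^4 - 37*v^2 + 36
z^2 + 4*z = z*(z + 4)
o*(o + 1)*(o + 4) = o^3 + 5*o^2 + 4*o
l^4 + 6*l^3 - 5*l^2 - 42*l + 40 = (l - 2)*(l - 1)*(l + 4)*(l + 5)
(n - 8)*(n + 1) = n^2 - 7*n - 8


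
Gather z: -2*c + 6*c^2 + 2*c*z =6*c^2 + 2*c*z - 2*c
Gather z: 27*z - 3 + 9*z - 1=36*z - 4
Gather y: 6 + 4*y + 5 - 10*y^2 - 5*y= -10*y^2 - y + 11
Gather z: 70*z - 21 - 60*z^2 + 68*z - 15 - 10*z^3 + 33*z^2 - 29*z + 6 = -10*z^3 - 27*z^2 + 109*z - 30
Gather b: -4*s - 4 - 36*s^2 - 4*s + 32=-36*s^2 - 8*s + 28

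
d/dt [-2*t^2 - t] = -4*t - 1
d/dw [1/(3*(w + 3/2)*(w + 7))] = 2*(-4*w - 17)/(3*(4*w^4 + 68*w^3 + 373*w^2 + 714*w + 441))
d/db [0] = 0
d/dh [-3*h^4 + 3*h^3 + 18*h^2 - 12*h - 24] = -12*h^3 + 9*h^2 + 36*h - 12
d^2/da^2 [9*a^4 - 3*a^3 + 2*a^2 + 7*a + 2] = 108*a^2 - 18*a + 4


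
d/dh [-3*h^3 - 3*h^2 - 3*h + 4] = -9*h^2 - 6*h - 3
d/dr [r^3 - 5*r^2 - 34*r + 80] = 3*r^2 - 10*r - 34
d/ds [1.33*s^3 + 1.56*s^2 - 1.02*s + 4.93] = 3.99*s^2 + 3.12*s - 1.02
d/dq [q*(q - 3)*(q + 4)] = 3*q^2 + 2*q - 12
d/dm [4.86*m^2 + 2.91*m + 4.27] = 9.72*m + 2.91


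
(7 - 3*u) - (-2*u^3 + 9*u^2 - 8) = 2*u^3 - 9*u^2 - 3*u + 15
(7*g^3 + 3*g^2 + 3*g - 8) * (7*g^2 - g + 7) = 49*g^5 + 14*g^4 + 67*g^3 - 38*g^2 + 29*g - 56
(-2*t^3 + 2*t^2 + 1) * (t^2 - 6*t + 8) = -2*t^5 + 14*t^4 - 28*t^3 + 17*t^2 - 6*t + 8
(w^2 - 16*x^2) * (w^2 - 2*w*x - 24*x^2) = w^4 - 2*w^3*x - 40*w^2*x^2 + 32*w*x^3 + 384*x^4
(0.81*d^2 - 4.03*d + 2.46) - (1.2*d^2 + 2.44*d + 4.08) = -0.39*d^2 - 6.47*d - 1.62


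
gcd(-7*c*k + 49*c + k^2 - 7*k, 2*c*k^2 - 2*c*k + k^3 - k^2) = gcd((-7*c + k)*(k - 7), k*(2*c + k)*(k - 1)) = 1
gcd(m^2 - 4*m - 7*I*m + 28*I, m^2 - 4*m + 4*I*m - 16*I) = m - 4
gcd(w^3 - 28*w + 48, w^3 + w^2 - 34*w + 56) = w^2 - 6*w + 8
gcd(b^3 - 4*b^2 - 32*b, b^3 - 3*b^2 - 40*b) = b^2 - 8*b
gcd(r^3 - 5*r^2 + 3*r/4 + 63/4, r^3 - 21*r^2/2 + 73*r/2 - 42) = r^2 - 13*r/2 + 21/2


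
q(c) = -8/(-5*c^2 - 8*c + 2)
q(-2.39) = 1.08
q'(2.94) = -0.07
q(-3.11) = 0.37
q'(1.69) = -0.30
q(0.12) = -8.26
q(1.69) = 0.31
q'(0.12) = -78.55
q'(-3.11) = 0.40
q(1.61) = 0.34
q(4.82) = 0.05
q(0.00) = -4.00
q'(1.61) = -0.34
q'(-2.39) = 2.30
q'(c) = -8*(10*c + 8)/(-5*c^2 - 8*c + 2)^2 = 16*(-5*c - 4)/(5*c^2 + 8*c - 2)^2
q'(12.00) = 0.00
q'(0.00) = -16.00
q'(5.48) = -0.01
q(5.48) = 0.04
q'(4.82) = -0.02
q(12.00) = 0.01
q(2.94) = 0.12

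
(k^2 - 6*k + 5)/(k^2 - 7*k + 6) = (k - 5)/(k - 6)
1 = 1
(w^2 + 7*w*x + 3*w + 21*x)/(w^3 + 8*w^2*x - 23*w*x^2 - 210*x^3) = (-w - 3)/(-w^2 - w*x + 30*x^2)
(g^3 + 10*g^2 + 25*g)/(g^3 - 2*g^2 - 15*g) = (g^2 + 10*g + 25)/(g^2 - 2*g - 15)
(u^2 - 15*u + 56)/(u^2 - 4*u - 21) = (u - 8)/(u + 3)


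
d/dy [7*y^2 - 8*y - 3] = 14*y - 8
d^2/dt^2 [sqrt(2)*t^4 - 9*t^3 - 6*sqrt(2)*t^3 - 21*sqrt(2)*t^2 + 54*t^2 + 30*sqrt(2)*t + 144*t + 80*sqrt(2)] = 12*sqrt(2)*t^2 - 54*t - 36*sqrt(2)*t - 42*sqrt(2) + 108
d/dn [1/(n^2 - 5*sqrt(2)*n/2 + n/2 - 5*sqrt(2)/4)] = 8*(-4*n - 1 + 5*sqrt(2))/(4*n^2 - 10*sqrt(2)*n + 2*n - 5*sqrt(2))^2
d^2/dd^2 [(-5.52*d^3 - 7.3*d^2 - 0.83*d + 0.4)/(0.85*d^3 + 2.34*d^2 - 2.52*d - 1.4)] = (1.4210854715202e-14*d^7 + 11.41006*d^6 - 74.54109*d^5 - 179.08242*d^4 - 313.902352*d^3 - 264.18792*d^2 - 92.526*d - 15.0584)/(0.614125*d^9 + 5.07195*d^8 + 8.50068*d^7 - 20.295276*d^6 - 41.909616*d^5 + 39.575088*d^4 + 38.528112*d^3 - 12.91248*d^2 - 14.8176*d - 2.744)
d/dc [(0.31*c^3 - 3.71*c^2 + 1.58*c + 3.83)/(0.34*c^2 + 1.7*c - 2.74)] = (0.1054*c^4 + 1.054*c^3 - 9.3924*c^2 + 17.7264*c - 10.8402)/(0.1156*c^4 + 1.156*c^3 + 1.0268*c^2 - 9.316*c + 7.5076)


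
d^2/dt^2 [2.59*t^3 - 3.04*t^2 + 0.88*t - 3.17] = 15.54*t - 6.08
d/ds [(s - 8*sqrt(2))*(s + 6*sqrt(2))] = 2*s - 2*sqrt(2)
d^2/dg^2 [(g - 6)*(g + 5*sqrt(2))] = 2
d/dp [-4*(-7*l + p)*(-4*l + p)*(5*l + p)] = 108*l^2 + 48*l*p - 12*p^2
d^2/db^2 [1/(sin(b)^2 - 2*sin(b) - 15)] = 2*(-2*sin(b)^4 + 3*sin(b)^3 - 29*sin(b)^2 + 9*sin(b) + 19)/((sin(b) - 5)^3*(sin(b) + 3)^3)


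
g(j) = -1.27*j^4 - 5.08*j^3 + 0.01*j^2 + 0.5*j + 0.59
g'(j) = -5.08*j^3 - 15.24*j^2 + 0.02*j + 0.5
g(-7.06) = -1369.98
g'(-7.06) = 1028.37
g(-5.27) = -237.84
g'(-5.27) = 320.66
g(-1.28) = 7.21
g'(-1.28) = -13.84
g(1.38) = -16.66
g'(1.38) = -41.85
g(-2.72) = 32.02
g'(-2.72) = -10.08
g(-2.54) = 29.77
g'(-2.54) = -14.63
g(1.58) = -26.55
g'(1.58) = -57.55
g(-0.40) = 0.68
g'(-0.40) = -1.62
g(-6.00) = -550.69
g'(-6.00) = 549.02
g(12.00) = -35104.93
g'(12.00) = -10972.06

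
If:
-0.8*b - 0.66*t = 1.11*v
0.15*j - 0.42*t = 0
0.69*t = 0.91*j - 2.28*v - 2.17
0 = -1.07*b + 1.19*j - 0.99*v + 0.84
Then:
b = 1.48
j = -0.22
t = -0.08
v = -1.02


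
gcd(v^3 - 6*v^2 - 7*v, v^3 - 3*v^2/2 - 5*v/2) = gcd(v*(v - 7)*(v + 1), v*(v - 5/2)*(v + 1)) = v^2 + v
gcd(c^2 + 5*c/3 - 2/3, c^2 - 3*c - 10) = c + 2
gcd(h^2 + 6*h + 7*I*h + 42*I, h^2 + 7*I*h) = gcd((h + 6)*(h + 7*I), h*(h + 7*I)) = h + 7*I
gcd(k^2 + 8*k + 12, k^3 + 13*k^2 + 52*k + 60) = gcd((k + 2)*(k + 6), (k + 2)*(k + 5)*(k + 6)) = k^2 + 8*k + 12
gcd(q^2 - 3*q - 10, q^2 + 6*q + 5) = 1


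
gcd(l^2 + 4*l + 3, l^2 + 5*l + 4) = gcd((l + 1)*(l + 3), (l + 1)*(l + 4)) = l + 1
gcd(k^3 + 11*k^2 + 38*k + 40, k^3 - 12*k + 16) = k + 4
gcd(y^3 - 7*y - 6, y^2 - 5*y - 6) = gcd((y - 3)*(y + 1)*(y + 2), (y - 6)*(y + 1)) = y + 1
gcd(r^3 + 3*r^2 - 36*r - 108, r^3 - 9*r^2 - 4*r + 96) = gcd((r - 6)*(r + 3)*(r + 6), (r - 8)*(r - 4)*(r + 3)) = r + 3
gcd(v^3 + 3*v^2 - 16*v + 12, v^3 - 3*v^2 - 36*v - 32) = 1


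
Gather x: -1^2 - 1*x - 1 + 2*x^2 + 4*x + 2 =2*x^2 + 3*x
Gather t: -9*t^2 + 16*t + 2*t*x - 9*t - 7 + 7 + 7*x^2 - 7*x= -9*t^2 + t*(2*x + 7) + 7*x^2 - 7*x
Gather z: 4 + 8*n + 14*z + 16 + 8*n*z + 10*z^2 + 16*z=8*n + 10*z^2 + z*(8*n + 30) + 20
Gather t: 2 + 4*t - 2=4*t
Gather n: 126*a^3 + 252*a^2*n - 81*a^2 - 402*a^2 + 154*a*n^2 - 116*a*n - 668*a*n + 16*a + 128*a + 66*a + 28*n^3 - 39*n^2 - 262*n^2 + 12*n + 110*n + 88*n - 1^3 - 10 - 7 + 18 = 126*a^3 - 483*a^2 + 210*a + 28*n^3 + n^2*(154*a - 301) + n*(252*a^2 - 784*a + 210)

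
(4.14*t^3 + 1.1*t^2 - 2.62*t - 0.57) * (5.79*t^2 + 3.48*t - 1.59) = 23.9706*t^5 + 20.7762*t^4 - 17.9244*t^3 - 14.1669*t^2 + 2.1822*t + 0.9063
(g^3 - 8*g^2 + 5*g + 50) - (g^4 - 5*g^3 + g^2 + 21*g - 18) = -g^4 + 6*g^3 - 9*g^2 - 16*g + 68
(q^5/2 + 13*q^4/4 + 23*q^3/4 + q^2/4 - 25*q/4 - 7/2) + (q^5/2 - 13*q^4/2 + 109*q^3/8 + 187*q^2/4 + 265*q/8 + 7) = q^5 - 13*q^4/4 + 155*q^3/8 + 47*q^2 + 215*q/8 + 7/2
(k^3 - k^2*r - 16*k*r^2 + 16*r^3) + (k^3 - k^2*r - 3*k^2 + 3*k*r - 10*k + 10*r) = 2*k^3 - 2*k^2*r - 3*k^2 - 16*k*r^2 + 3*k*r - 10*k + 16*r^3 + 10*r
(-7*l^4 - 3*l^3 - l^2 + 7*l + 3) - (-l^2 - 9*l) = -7*l^4 - 3*l^3 + 16*l + 3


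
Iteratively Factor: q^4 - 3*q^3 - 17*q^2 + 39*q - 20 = (q + 4)*(q^3 - 7*q^2 + 11*q - 5) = (q - 1)*(q + 4)*(q^2 - 6*q + 5) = (q - 5)*(q - 1)*(q + 4)*(q - 1)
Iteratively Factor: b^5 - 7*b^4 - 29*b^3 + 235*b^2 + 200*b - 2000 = (b - 5)*(b^4 - 2*b^3 - 39*b^2 + 40*b + 400) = (b - 5)^2*(b^3 + 3*b^2 - 24*b - 80) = (b - 5)^2*(b + 4)*(b^2 - b - 20) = (b - 5)^2*(b + 4)^2*(b - 5)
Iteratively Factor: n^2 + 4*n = (n + 4)*(n)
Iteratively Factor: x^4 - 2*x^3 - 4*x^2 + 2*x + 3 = (x - 1)*(x^3 - x^2 - 5*x - 3) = (x - 1)*(x + 1)*(x^2 - 2*x - 3) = (x - 3)*(x - 1)*(x + 1)*(x + 1)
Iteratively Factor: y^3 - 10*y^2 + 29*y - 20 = (y - 1)*(y^2 - 9*y + 20) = (y - 5)*(y - 1)*(y - 4)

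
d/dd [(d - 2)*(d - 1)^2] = (d - 1)*(3*d - 5)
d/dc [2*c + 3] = 2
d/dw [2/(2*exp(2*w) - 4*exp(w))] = 2*(1 - exp(w))*exp(-w)/(exp(w) - 2)^2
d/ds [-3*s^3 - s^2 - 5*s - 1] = -9*s^2 - 2*s - 5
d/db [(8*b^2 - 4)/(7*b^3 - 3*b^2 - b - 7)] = 4*(-14*b^4 + 19*b^2 - 34*b - 1)/(49*b^6 - 42*b^5 - 5*b^4 - 92*b^3 + 43*b^2 + 14*b + 49)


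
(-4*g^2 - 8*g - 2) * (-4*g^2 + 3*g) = 16*g^4 + 20*g^3 - 16*g^2 - 6*g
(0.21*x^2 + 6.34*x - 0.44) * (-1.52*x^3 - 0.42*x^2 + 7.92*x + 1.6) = -0.3192*x^5 - 9.725*x^4 - 0.3308*x^3 + 50.7336*x^2 + 6.6592*x - 0.704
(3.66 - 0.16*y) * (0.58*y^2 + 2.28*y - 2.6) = -0.0928*y^3 + 1.758*y^2 + 8.7608*y - 9.516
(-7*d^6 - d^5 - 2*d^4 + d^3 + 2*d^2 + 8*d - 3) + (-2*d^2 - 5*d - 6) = -7*d^6 - d^5 - 2*d^4 + d^3 + 3*d - 9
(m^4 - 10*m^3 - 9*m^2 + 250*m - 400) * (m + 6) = m^5 - 4*m^4 - 69*m^3 + 196*m^2 + 1100*m - 2400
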